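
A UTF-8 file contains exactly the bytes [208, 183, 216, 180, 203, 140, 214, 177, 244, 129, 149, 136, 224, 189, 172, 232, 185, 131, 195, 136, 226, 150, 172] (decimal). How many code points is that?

9

Byte at offset 0: 0xD0 = 11010000 → 2-byte char (#1). Advance 2.
Byte at offset 2: 0xD8 = 11011000 → 2-byte char (#2). Advance 2.
Byte at offset 4: 0xCB = 11001011 → 2-byte char (#3). Advance 2.
Byte at offset 6: 0xD6 = 11010110 → 2-byte char (#4). Advance 2.
Byte at offset 8: 0xF4 = 11110100 → 4-byte char (#5). Advance 4.
Byte at offset 12: 0xE0 = 11100000 → 3-byte char (#6). Advance 3.
Byte at offset 15: 0xE8 = 11101000 → 3-byte char (#7). Advance 3.
Byte at offset 18: 0xC3 = 11000011 → 2-byte char (#8). Advance 2.
Byte at offset 20: 0xE2 = 11100010 → 3-byte char (#9). Advance 3.
Reached end at offset 23 after 9 code points.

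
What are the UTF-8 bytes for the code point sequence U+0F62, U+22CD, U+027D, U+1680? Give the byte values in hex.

E0 BD A2 E2 8B 8D C9 BD E1 9A 80

U+0F62: 3-byte form → E0 BD A2.
U+22CD: 3-byte form → E2 8B 8D.
U+027D: 2-byte form → C9 BD.
U+1680: 3-byte form → E1 9A 80.
Concatenated (11 bytes): E0 BD A2 E2 8B 8D C9 BD E1 9A 80.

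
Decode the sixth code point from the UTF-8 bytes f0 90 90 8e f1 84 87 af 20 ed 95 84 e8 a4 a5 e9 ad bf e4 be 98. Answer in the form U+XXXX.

Offset 0: leading byte 0xF0 = 11110000 → 4-byte char #1 = F0 90 90 8E.
Offset 4: leading byte 0xF1 = 11110001 → 4-byte char #2 = F1 84 87 AF.
Offset 8: leading byte 0x20 = 00100000 → 1-byte char #3 = 20.
Offset 9: leading byte 0xED = 11101101 → 3-byte char #4 = ED 95 84.
Offset 12: leading byte 0xE8 = 11101000 → 3-byte char #5 = E8 A4 A5.
Offset 15: leading byte 0xE9 = 11101001 → 3-byte char #6 = E9 AD BF.
Leading byte 0xE9 = 11101001 matches 1110xxxx → 3-byte sequence.
Byte 1: 0xE9 = 11101001, payload 1001 (4 bits).
Byte 2: 0xAD = 10101101 (10xxxxxx ✓), payload 101101.
Byte 3: 0xBF = 10111111 (10xxxxxx ✓), payload 111111.
Concatenate: 1001101101111111 = 0x9B7F (16 bits → U+9B7F).

U+9B7F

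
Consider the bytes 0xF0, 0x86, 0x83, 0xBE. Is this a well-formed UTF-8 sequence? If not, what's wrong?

invalid (overlong encoding)

Leading byte 0xF0 = 11110000 → 4-byte form.
Continuation bytes all match 10xxxxxx. Payload decodes to 0x60FE.
But 0x60FE < 0x10000, the minimum for a 4-byte sequence — this is an overlong encoding.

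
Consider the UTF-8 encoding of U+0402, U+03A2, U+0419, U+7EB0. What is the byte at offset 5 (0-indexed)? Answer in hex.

0x99

U+0402 → 2-byte form D0 82 at offsets 0–1.
U+03A2 → 2-byte form CE A2 at offsets 2–3.
U+0419 → 2-byte form D0 99 at offsets 4–5.
Offset 5 falls in char 3's range; it's byte 2 of D0 99 = 0x99.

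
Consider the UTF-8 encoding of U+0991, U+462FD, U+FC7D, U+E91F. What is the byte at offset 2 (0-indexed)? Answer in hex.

U+0991 → 3-byte form E0 A6 91 at offsets 0–2.
Offset 2 falls in char 1's range; it's byte 3 of E0 A6 91 = 0x91.

0x91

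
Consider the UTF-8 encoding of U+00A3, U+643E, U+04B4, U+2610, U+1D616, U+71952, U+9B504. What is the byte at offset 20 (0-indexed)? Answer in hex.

0x94

U+00A3 → 2-byte form C2 A3 at offsets 0–1.
U+643E → 3-byte form E6 90 BE at offsets 2–4.
U+04B4 → 2-byte form D2 B4 at offsets 5–6.
U+2610 → 3-byte form E2 98 90 at offsets 7–9.
U+1D616 → 4-byte form F0 9D 98 96 at offsets 10–13.
U+71952 → 4-byte form F1 B1 A5 92 at offsets 14–17.
U+9B504 → 4-byte form F2 9B 94 84 at offsets 18–21.
Offset 20 falls in char 7's range; it's byte 3 of F2 9B 94 84 = 0x94.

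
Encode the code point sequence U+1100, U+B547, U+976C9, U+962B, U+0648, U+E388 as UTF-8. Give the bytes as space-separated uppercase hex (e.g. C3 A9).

E1 84 80 EB 95 87 F2 97 9B 89 E9 98 AB D9 88 EE 8E 88

U+1100: 3-byte form → E1 84 80.
U+B547: 3-byte form → EB 95 87.
U+976C9: 4-byte form → F2 97 9B 89.
U+962B: 3-byte form → E9 98 AB.
U+0648: 2-byte form → D9 88.
U+E388: 3-byte form → EE 8E 88.
Concatenated (18 bytes): E1 84 80 EB 95 87 F2 97 9B 89 E9 98 AB D9 88 EE 8E 88.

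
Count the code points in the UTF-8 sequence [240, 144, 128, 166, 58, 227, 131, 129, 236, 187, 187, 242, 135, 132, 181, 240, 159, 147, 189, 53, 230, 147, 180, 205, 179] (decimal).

Byte at offset 0: 0xF0 = 11110000 → 4-byte char (#1). Advance 4.
Byte at offset 4: 0x3A = 00111010 → 1-byte char (#2). Advance 1.
Byte at offset 5: 0xE3 = 11100011 → 3-byte char (#3). Advance 3.
Byte at offset 8: 0xEC = 11101100 → 3-byte char (#4). Advance 3.
Byte at offset 11: 0xF2 = 11110010 → 4-byte char (#5). Advance 4.
Byte at offset 15: 0xF0 = 11110000 → 4-byte char (#6). Advance 4.
Byte at offset 19: 0x35 = 00110101 → 1-byte char (#7). Advance 1.
Byte at offset 20: 0xE6 = 11100110 → 3-byte char (#8). Advance 3.
Byte at offset 23: 0xCD = 11001101 → 2-byte char (#9). Advance 2.
Reached end at offset 25 after 9 code points.

9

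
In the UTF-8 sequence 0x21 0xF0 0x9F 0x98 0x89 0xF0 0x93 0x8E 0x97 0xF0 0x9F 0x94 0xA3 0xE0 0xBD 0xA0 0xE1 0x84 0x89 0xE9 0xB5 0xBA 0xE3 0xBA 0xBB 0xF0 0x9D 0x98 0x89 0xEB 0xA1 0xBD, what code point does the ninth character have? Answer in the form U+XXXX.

U+1D609

Offset 0: leading byte 0x21 = 00100001 → 1-byte char #1 = 21.
Offset 1: leading byte 0xF0 = 11110000 → 4-byte char #2 = F0 9F 98 89.
Offset 5: leading byte 0xF0 = 11110000 → 4-byte char #3 = F0 93 8E 97.
Offset 9: leading byte 0xF0 = 11110000 → 4-byte char #4 = F0 9F 94 A3.
Offset 13: leading byte 0xE0 = 11100000 → 3-byte char #5 = E0 BD A0.
Offset 16: leading byte 0xE1 = 11100001 → 3-byte char #6 = E1 84 89.
Offset 19: leading byte 0xE9 = 11101001 → 3-byte char #7 = E9 B5 BA.
Offset 22: leading byte 0xE3 = 11100011 → 3-byte char #8 = E3 BA BB.
Offset 25: leading byte 0xF0 = 11110000 → 4-byte char #9 = F0 9D 98 89.
Leading byte 0xF0 = 11110000 matches 11110xxx → 4-byte sequence.
Byte 1: 0xF0 = 11110000, payload 000 (3 bits).
Byte 2: 0x9D = 10011101 (10xxxxxx ✓), payload 011101.
Byte 3: 0x98 = 10011000 (10xxxxxx ✓), payload 011000.
Byte 4: 0x89 = 10001001 (10xxxxxx ✓), payload 001001.
Concatenate: 000011101011000001001 = 0x1D609 (21 bits → U+1D609).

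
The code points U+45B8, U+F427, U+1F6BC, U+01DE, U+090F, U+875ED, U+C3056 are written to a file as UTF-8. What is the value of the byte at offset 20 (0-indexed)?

U+45B8 → 3-byte form E4 96 B8 at offsets 0–2.
U+F427 → 3-byte form EF 90 A7 at offsets 3–5.
U+1F6BC → 4-byte form F0 9F 9A BC at offsets 6–9.
U+01DE → 2-byte form C7 9E at offsets 10–11.
U+090F → 3-byte form E0 A4 8F at offsets 12–14.
U+875ED → 4-byte form F2 87 97 AD at offsets 15–18.
U+C3056 → 4-byte form F3 83 81 96 at offsets 19–22.
Offset 20 falls in char 7's range; it's byte 2 of F3 83 81 96 = 0x83.

0x83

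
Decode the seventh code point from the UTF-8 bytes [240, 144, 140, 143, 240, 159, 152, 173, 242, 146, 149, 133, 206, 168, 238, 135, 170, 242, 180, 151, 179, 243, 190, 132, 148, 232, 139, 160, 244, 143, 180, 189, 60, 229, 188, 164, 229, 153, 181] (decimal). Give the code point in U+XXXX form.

Offset 0: leading byte 0xF0 = 11110000 → 4-byte char #1 = F0 90 8C 8F.
Offset 4: leading byte 0xF0 = 11110000 → 4-byte char #2 = F0 9F 98 AD.
Offset 8: leading byte 0xF2 = 11110010 → 4-byte char #3 = F2 92 95 85.
Offset 12: leading byte 0xCE = 11001110 → 2-byte char #4 = CE A8.
Offset 14: leading byte 0xEE = 11101110 → 3-byte char #5 = EE 87 AA.
Offset 17: leading byte 0xF2 = 11110010 → 4-byte char #6 = F2 B4 97 B3.
Offset 21: leading byte 0xF3 = 11110011 → 4-byte char #7 = F3 BE 84 94.
Leading byte 0xF3 = 11110011 matches 11110xxx → 4-byte sequence.
Byte 1: 0xF3 = 11110011, payload 011 (3 bits).
Byte 2: 0xBE = 10111110 (10xxxxxx ✓), payload 111110.
Byte 3: 0x84 = 10000100 (10xxxxxx ✓), payload 000100.
Byte 4: 0x94 = 10010100 (10xxxxxx ✓), payload 010100.
Concatenate: 011111110000100010100 = 0xFE114 (21 bits → U+FE114).

U+FE114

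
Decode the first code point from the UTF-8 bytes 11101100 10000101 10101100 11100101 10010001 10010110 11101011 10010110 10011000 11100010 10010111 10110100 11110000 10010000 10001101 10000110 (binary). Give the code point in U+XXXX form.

Offset 0: leading byte 0xEC = 11101100 → 3-byte char #1 = EC 85 AC.
Leading byte 0xEC = 11101100 matches 1110xxxx → 3-byte sequence.
Byte 1: 0xEC = 11101100, payload 1100 (4 bits).
Byte 2: 0x85 = 10000101 (10xxxxxx ✓), payload 000101.
Byte 3: 0xAC = 10101100 (10xxxxxx ✓), payload 101100.
Concatenate: 1100000101101100 = 0xC16C (16 bits → U+C16C).

U+C16C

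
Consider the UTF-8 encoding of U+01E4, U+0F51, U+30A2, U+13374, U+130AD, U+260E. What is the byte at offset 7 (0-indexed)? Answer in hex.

U+01E4 → 2-byte form C7 A4 at offsets 0–1.
U+0F51 → 3-byte form E0 BD 91 at offsets 2–4.
U+30A2 → 3-byte form E3 82 A2 at offsets 5–7.
Offset 7 falls in char 3's range; it's byte 3 of E3 82 A2 = 0xA2.

0xA2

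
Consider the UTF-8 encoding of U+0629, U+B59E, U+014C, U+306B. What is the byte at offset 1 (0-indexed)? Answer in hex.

U+0629 → 2-byte form D8 A9 at offsets 0–1.
Offset 1 falls in char 1's range; it's byte 2 of D8 A9 = 0xA9.

0xA9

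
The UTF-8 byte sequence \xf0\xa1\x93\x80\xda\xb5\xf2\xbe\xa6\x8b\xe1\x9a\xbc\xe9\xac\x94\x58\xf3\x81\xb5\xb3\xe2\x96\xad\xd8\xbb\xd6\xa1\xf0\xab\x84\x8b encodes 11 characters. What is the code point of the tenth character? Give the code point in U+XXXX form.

Offset 0: leading byte 0xF0 = 11110000 → 4-byte char #1 = F0 A1 93 80.
Offset 4: leading byte 0xDA = 11011010 → 2-byte char #2 = DA B5.
Offset 6: leading byte 0xF2 = 11110010 → 4-byte char #3 = F2 BE A6 8B.
Offset 10: leading byte 0xE1 = 11100001 → 3-byte char #4 = E1 9A BC.
Offset 13: leading byte 0xE9 = 11101001 → 3-byte char #5 = E9 AC 94.
Offset 16: leading byte 0x58 = 01011000 → 1-byte char #6 = 58.
Offset 17: leading byte 0xF3 = 11110011 → 4-byte char #7 = F3 81 B5 B3.
Offset 21: leading byte 0xE2 = 11100010 → 3-byte char #8 = E2 96 AD.
Offset 24: leading byte 0xD8 = 11011000 → 2-byte char #9 = D8 BB.
Offset 26: leading byte 0xD6 = 11010110 → 2-byte char #10 = D6 A1.
Leading byte 0xD6 = 11010110 matches 110xxxxx → 2-byte sequence.
Byte 1: 0xD6 = 11010110, payload 10110 (5 bits).
Byte 2: 0xA1 = 10100001 (10xxxxxx ✓), payload 100001.
Concatenate: 10110100001 = 0x5A1 (11 bits → U+05A1).

U+05A1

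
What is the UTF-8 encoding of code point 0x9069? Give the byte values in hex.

U+9069 = 0x9069 = 36969 decimal. In range U+0800–U+FFFF → 3-byte form: 1110xxxx 10xxxxxx 10xxxxxx.
Binary (16 bits): 1001000001101001.
Split 4+6+6: 1001 | 000001 | 101001.
Byte 1: 11101001 = 0xE9.
Byte 2: 10000001 = 0x81.
Byte 3: 10101001 = 0xA9.

E9 81 A9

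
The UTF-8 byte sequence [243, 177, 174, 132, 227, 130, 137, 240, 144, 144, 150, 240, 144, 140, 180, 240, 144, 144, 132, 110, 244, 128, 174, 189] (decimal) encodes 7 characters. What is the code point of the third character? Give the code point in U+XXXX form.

U+10416

Offset 0: leading byte 0xF3 = 11110011 → 4-byte char #1 = F3 B1 AE 84.
Offset 4: leading byte 0xE3 = 11100011 → 3-byte char #2 = E3 82 89.
Offset 7: leading byte 0xF0 = 11110000 → 4-byte char #3 = F0 90 90 96.
Leading byte 0xF0 = 11110000 matches 11110xxx → 4-byte sequence.
Byte 1: 0xF0 = 11110000, payload 000 (3 bits).
Byte 2: 0x90 = 10010000 (10xxxxxx ✓), payload 010000.
Byte 3: 0x90 = 10010000 (10xxxxxx ✓), payload 010000.
Byte 4: 0x96 = 10010110 (10xxxxxx ✓), payload 010110.
Concatenate: 000010000010000010110 = 0x10416 (21 bits → U+10416).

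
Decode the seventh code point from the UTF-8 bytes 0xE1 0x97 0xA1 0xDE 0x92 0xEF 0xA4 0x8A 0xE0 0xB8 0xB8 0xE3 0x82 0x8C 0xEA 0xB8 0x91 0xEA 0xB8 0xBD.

U+AE3D

Offset 0: leading byte 0xE1 = 11100001 → 3-byte char #1 = E1 97 A1.
Offset 3: leading byte 0xDE = 11011110 → 2-byte char #2 = DE 92.
Offset 5: leading byte 0xEF = 11101111 → 3-byte char #3 = EF A4 8A.
Offset 8: leading byte 0xE0 = 11100000 → 3-byte char #4 = E0 B8 B8.
Offset 11: leading byte 0xE3 = 11100011 → 3-byte char #5 = E3 82 8C.
Offset 14: leading byte 0xEA = 11101010 → 3-byte char #6 = EA B8 91.
Offset 17: leading byte 0xEA = 11101010 → 3-byte char #7 = EA B8 BD.
Leading byte 0xEA = 11101010 matches 1110xxxx → 3-byte sequence.
Byte 1: 0xEA = 11101010, payload 1010 (4 bits).
Byte 2: 0xB8 = 10111000 (10xxxxxx ✓), payload 111000.
Byte 3: 0xBD = 10111101 (10xxxxxx ✓), payload 111101.
Concatenate: 1010111000111101 = 0xAE3D (16 bits → U+AE3D).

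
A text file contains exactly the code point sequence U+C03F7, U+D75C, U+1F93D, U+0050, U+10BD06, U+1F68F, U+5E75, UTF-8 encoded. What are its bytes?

U+C03F7: 4-byte form → F3 80 8F B7.
U+D75C: 3-byte form → ED 9D 9C.
U+1F93D: 4-byte form → F0 9F A4 BD.
U+0050: 1-byte form → 50.
U+10BD06: 4-byte form → F4 8B B4 86.
U+1F68F: 4-byte form → F0 9F 9A 8F.
U+5E75: 3-byte form → E5 B9 B5.
Concatenated (23 bytes): F3 80 8F B7 ED 9D 9C F0 9F A4 BD 50 F4 8B B4 86 F0 9F 9A 8F E5 B9 B5.

F3 80 8F B7 ED 9D 9C F0 9F A4 BD 50 F4 8B B4 86 F0 9F 9A 8F E5 B9 B5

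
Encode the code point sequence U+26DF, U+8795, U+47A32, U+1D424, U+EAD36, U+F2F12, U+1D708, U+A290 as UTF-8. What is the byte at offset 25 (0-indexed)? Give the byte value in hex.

U+26DF → 3-byte form E2 9B 9F at offsets 0–2.
U+8795 → 3-byte form E8 9E 95 at offsets 3–5.
U+47A32 → 4-byte form F1 87 A8 B2 at offsets 6–9.
U+1D424 → 4-byte form F0 9D 90 A4 at offsets 10–13.
U+EAD36 → 4-byte form F3 AA B4 B6 at offsets 14–17.
U+F2F12 → 4-byte form F3 B2 BC 92 at offsets 18–21.
U+1D708 → 4-byte form F0 9D 9C 88 at offsets 22–25.
Offset 25 falls in char 7's range; it's byte 4 of F0 9D 9C 88 = 0x88.

0x88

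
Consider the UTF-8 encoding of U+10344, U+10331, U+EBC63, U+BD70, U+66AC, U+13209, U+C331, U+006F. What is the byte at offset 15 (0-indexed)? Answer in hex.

U+10344 → 4-byte form F0 90 8D 84 at offsets 0–3.
U+10331 → 4-byte form F0 90 8C B1 at offsets 4–7.
U+EBC63 → 4-byte form F3 AB B1 A3 at offsets 8–11.
U+BD70 → 3-byte form EB B5 B0 at offsets 12–14.
U+66AC → 3-byte form E6 9A AC at offsets 15–17.
Offset 15 falls in char 5's range; it's byte 1 of E6 9A AC = 0xE6.

0xE6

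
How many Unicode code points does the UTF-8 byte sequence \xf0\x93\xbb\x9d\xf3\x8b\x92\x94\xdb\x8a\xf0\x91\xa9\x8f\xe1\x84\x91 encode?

Byte at offset 0: 0xF0 = 11110000 → 4-byte char (#1). Advance 4.
Byte at offset 4: 0xF3 = 11110011 → 4-byte char (#2). Advance 4.
Byte at offset 8: 0xDB = 11011011 → 2-byte char (#3). Advance 2.
Byte at offset 10: 0xF0 = 11110000 → 4-byte char (#4). Advance 4.
Byte at offset 14: 0xE1 = 11100001 → 3-byte char (#5). Advance 3.
Reached end at offset 17 after 5 code points.

5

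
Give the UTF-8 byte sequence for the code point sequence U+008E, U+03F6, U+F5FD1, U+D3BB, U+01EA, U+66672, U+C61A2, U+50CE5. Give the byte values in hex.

U+008E: 2-byte form → C2 8E.
U+03F6: 2-byte form → CF B6.
U+F5FD1: 4-byte form → F3 B5 BF 91.
U+D3BB: 3-byte form → ED 8E BB.
U+01EA: 2-byte form → C7 AA.
U+66672: 4-byte form → F1 A6 99 B2.
U+C61A2: 4-byte form → F3 86 86 A2.
U+50CE5: 4-byte form → F1 90 B3 A5.
Concatenated (25 bytes): C2 8E CF B6 F3 B5 BF 91 ED 8E BB C7 AA F1 A6 99 B2 F3 86 86 A2 F1 90 B3 A5.

C2 8E CF B6 F3 B5 BF 91 ED 8E BB C7 AA F1 A6 99 B2 F3 86 86 A2 F1 90 B3 A5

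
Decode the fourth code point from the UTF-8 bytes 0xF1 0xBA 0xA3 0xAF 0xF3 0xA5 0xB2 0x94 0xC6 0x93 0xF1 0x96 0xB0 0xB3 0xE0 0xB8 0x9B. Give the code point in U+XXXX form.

Offset 0: leading byte 0xF1 = 11110001 → 4-byte char #1 = F1 BA A3 AF.
Offset 4: leading byte 0xF3 = 11110011 → 4-byte char #2 = F3 A5 B2 94.
Offset 8: leading byte 0xC6 = 11000110 → 2-byte char #3 = C6 93.
Offset 10: leading byte 0xF1 = 11110001 → 4-byte char #4 = F1 96 B0 B3.
Leading byte 0xF1 = 11110001 matches 11110xxx → 4-byte sequence.
Byte 1: 0xF1 = 11110001, payload 001 (3 bits).
Byte 2: 0x96 = 10010110 (10xxxxxx ✓), payload 010110.
Byte 3: 0xB0 = 10110000 (10xxxxxx ✓), payload 110000.
Byte 4: 0xB3 = 10110011 (10xxxxxx ✓), payload 110011.
Concatenate: 001010110110000110011 = 0x56C33 (21 bits → U+56C33).

U+56C33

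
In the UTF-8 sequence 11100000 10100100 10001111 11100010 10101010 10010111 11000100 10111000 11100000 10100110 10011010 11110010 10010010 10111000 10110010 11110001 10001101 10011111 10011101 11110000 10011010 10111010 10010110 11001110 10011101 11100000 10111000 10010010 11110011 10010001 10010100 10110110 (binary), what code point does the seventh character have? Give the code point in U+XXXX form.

U+1AE96

Offset 0: leading byte 0xE0 = 11100000 → 3-byte char #1 = E0 A4 8F.
Offset 3: leading byte 0xE2 = 11100010 → 3-byte char #2 = E2 AA 97.
Offset 6: leading byte 0xC4 = 11000100 → 2-byte char #3 = C4 B8.
Offset 8: leading byte 0xE0 = 11100000 → 3-byte char #4 = E0 A6 9A.
Offset 11: leading byte 0xF2 = 11110010 → 4-byte char #5 = F2 92 B8 B2.
Offset 15: leading byte 0xF1 = 11110001 → 4-byte char #6 = F1 8D 9F 9D.
Offset 19: leading byte 0xF0 = 11110000 → 4-byte char #7 = F0 9A BA 96.
Leading byte 0xF0 = 11110000 matches 11110xxx → 4-byte sequence.
Byte 1: 0xF0 = 11110000, payload 000 (3 bits).
Byte 2: 0x9A = 10011010 (10xxxxxx ✓), payload 011010.
Byte 3: 0xBA = 10111010 (10xxxxxx ✓), payload 111010.
Byte 4: 0x96 = 10010110 (10xxxxxx ✓), payload 010110.
Concatenate: 000011010111010010110 = 0x1AE96 (21 bits → U+1AE96).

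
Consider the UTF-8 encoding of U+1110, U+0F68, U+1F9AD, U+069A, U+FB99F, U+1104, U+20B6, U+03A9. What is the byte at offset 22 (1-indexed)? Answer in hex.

0xB6

1-indexed offset 22 is 0-indexed offset 21.
U+1110 → 3-byte form E1 84 90 at offsets 0–2.
U+0F68 → 3-byte form E0 BD A8 at offsets 3–5.
U+1F9AD → 4-byte form F0 9F A6 AD at offsets 6–9.
U+069A → 2-byte form DA 9A at offsets 10–11.
U+FB99F → 4-byte form F3 BB A6 9F at offsets 12–15.
U+1104 → 3-byte form E1 84 84 at offsets 16–18.
U+20B6 → 3-byte form E2 82 B6 at offsets 19–21.
Offset 21 falls in char 7's range; it's byte 3 of E2 82 B6 = 0xB6.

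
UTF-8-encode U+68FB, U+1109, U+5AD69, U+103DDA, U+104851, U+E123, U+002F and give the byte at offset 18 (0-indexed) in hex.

U+68FB → 3-byte form E6 A3 BB at offsets 0–2.
U+1109 → 3-byte form E1 84 89 at offsets 3–5.
U+5AD69 → 4-byte form F1 9A B5 A9 at offsets 6–9.
U+103DDA → 4-byte form F4 83 B7 9A at offsets 10–13.
U+104851 → 4-byte form F4 84 A1 91 at offsets 14–17.
U+E123 → 3-byte form EE 84 A3 at offsets 18–20.
Offset 18 falls in char 6's range; it's byte 1 of EE 84 A3 = 0xEE.

0xEE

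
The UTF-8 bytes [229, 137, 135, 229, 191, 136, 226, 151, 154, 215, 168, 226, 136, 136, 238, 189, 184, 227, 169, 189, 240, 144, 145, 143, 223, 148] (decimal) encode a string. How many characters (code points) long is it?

9

Byte at offset 0: 0xE5 = 11100101 → 3-byte char (#1). Advance 3.
Byte at offset 3: 0xE5 = 11100101 → 3-byte char (#2). Advance 3.
Byte at offset 6: 0xE2 = 11100010 → 3-byte char (#3). Advance 3.
Byte at offset 9: 0xD7 = 11010111 → 2-byte char (#4). Advance 2.
Byte at offset 11: 0xE2 = 11100010 → 3-byte char (#5). Advance 3.
Byte at offset 14: 0xEE = 11101110 → 3-byte char (#6). Advance 3.
Byte at offset 17: 0xE3 = 11100011 → 3-byte char (#7). Advance 3.
Byte at offset 20: 0xF0 = 11110000 → 4-byte char (#8). Advance 4.
Byte at offset 24: 0xDF = 11011111 → 2-byte char (#9). Advance 2.
Reached end at offset 26 after 9 code points.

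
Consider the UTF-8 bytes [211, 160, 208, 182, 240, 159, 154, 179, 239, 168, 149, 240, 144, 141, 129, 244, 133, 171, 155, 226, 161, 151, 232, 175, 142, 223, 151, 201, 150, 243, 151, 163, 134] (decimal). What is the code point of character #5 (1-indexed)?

U+10341

Offset 0: leading byte 0xD3 = 11010011 → 2-byte char #1 = D3 A0.
Offset 2: leading byte 0xD0 = 11010000 → 2-byte char #2 = D0 B6.
Offset 4: leading byte 0xF0 = 11110000 → 4-byte char #3 = F0 9F 9A B3.
Offset 8: leading byte 0xEF = 11101111 → 3-byte char #4 = EF A8 95.
Offset 11: leading byte 0xF0 = 11110000 → 4-byte char #5 = F0 90 8D 81.
Leading byte 0xF0 = 11110000 matches 11110xxx → 4-byte sequence.
Byte 1: 0xF0 = 11110000, payload 000 (3 bits).
Byte 2: 0x90 = 10010000 (10xxxxxx ✓), payload 010000.
Byte 3: 0x8D = 10001101 (10xxxxxx ✓), payload 001101.
Byte 4: 0x81 = 10000001 (10xxxxxx ✓), payload 000001.
Concatenate: 000010000001101000001 = 0x10341 (21 bits → U+10341).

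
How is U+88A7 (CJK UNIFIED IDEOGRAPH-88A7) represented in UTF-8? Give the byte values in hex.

E8 A2 A7

U+88A7 = 0x88A7 = 34983 decimal. In range U+0800–U+FFFF → 3-byte form: 1110xxxx 10xxxxxx 10xxxxxx.
Binary (16 bits): 1000100010100111.
Split 4+6+6: 1000 | 100010 | 100111.
Byte 1: 11101000 = 0xE8.
Byte 2: 10100010 = 0xA2.
Byte 3: 10100111 = 0xA7.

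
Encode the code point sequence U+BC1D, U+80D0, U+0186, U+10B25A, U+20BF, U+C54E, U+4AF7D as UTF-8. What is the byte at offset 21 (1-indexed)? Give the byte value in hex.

1-indexed offset 21 is 0-indexed offset 20.
U+BC1D → 3-byte form EB B0 9D at offsets 0–2.
U+80D0 → 3-byte form E8 83 90 at offsets 3–5.
U+0186 → 2-byte form C6 86 at offsets 6–7.
U+10B25A → 4-byte form F4 8B 89 9A at offsets 8–11.
U+20BF → 3-byte form E2 82 BF at offsets 12–14.
U+C54E → 3-byte form EC 95 8E at offsets 15–17.
U+4AF7D → 4-byte form F1 8A BD BD at offsets 18–21.
Offset 20 falls in char 7's range; it's byte 3 of F1 8A BD BD = 0xBD.

0xBD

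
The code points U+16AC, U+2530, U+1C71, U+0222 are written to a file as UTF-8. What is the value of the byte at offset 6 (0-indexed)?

U+16AC → 3-byte form E1 9A AC at offsets 0–2.
U+2530 → 3-byte form E2 94 B0 at offsets 3–5.
U+1C71 → 3-byte form E1 B1 B1 at offsets 6–8.
Offset 6 falls in char 3's range; it's byte 1 of E1 B1 B1 = 0xE1.

0xE1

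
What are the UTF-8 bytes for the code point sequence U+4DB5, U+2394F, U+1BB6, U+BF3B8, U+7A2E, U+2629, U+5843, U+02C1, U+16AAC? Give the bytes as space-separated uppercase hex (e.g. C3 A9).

U+4DB5: 3-byte form → E4 B6 B5.
U+2394F: 4-byte form → F0 A3 A5 8F.
U+1BB6: 3-byte form → E1 AE B6.
U+BF3B8: 4-byte form → F2 BF 8E B8.
U+7A2E: 3-byte form → E7 A8 AE.
U+2629: 3-byte form → E2 98 A9.
U+5843: 3-byte form → E5 A1 83.
U+02C1: 2-byte form → CB 81.
U+16AAC: 4-byte form → F0 96 AA AC.
Concatenated (29 bytes): E4 B6 B5 F0 A3 A5 8F E1 AE B6 F2 BF 8E B8 E7 A8 AE E2 98 A9 E5 A1 83 CB 81 F0 96 AA AC.

E4 B6 B5 F0 A3 A5 8F E1 AE B6 F2 BF 8E B8 E7 A8 AE E2 98 A9 E5 A1 83 CB 81 F0 96 AA AC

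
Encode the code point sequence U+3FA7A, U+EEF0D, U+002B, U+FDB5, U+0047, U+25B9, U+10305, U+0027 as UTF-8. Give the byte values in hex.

F0 BF A9 BA F3 AE BC 8D 2B EF B6 B5 47 E2 96 B9 F0 90 8C 85 27

U+3FA7A: 4-byte form → F0 BF A9 BA.
U+EEF0D: 4-byte form → F3 AE BC 8D.
U+002B: 1-byte form → 2B.
U+FDB5: 3-byte form → EF B6 B5.
U+0047: 1-byte form → 47.
U+25B9: 3-byte form → E2 96 B9.
U+10305: 4-byte form → F0 90 8C 85.
U+0027: 1-byte form → 27.
Concatenated (21 bytes): F0 BF A9 BA F3 AE BC 8D 2B EF B6 B5 47 E2 96 B9 F0 90 8C 85 27.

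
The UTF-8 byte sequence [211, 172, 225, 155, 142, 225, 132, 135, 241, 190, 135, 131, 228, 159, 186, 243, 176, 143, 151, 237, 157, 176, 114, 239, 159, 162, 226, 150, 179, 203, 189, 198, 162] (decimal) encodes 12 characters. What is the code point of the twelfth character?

U+01A2

Offset 0: leading byte 0xD3 = 11010011 → 2-byte char #1 = D3 AC.
Offset 2: leading byte 0xE1 = 11100001 → 3-byte char #2 = E1 9B 8E.
Offset 5: leading byte 0xE1 = 11100001 → 3-byte char #3 = E1 84 87.
Offset 8: leading byte 0xF1 = 11110001 → 4-byte char #4 = F1 BE 87 83.
Offset 12: leading byte 0xE4 = 11100100 → 3-byte char #5 = E4 9F BA.
Offset 15: leading byte 0xF3 = 11110011 → 4-byte char #6 = F3 B0 8F 97.
Offset 19: leading byte 0xED = 11101101 → 3-byte char #7 = ED 9D B0.
Offset 22: leading byte 0x72 = 01110010 → 1-byte char #8 = 72.
Offset 23: leading byte 0xEF = 11101111 → 3-byte char #9 = EF 9F A2.
Offset 26: leading byte 0xE2 = 11100010 → 3-byte char #10 = E2 96 B3.
Offset 29: leading byte 0xCB = 11001011 → 2-byte char #11 = CB BD.
Offset 31: leading byte 0xC6 = 11000110 → 2-byte char #12 = C6 A2.
Leading byte 0xC6 = 11000110 matches 110xxxxx → 2-byte sequence.
Byte 1: 0xC6 = 11000110, payload 00110 (5 bits).
Byte 2: 0xA2 = 10100010 (10xxxxxx ✓), payload 100010.
Concatenate: 00110100010 = 0x1A2 (11 bits → U+01A2).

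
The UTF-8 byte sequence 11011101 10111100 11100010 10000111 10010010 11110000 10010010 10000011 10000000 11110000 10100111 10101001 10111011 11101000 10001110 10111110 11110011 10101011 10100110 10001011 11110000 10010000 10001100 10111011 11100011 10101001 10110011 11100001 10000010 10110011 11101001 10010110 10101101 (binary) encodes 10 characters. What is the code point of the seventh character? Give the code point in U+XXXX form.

U+1033B

Offset 0: leading byte 0xDD = 11011101 → 2-byte char #1 = DD BC.
Offset 2: leading byte 0xE2 = 11100010 → 3-byte char #2 = E2 87 92.
Offset 5: leading byte 0xF0 = 11110000 → 4-byte char #3 = F0 92 83 80.
Offset 9: leading byte 0xF0 = 11110000 → 4-byte char #4 = F0 A7 A9 BB.
Offset 13: leading byte 0xE8 = 11101000 → 3-byte char #5 = E8 8E BE.
Offset 16: leading byte 0xF3 = 11110011 → 4-byte char #6 = F3 AB A6 8B.
Offset 20: leading byte 0xF0 = 11110000 → 4-byte char #7 = F0 90 8C BB.
Leading byte 0xF0 = 11110000 matches 11110xxx → 4-byte sequence.
Byte 1: 0xF0 = 11110000, payload 000 (3 bits).
Byte 2: 0x90 = 10010000 (10xxxxxx ✓), payload 010000.
Byte 3: 0x8C = 10001100 (10xxxxxx ✓), payload 001100.
Byte 4: 0xBB = 10111011 (10xxxxxx ✓), payload 111011.
Concatenate: 000010000001100111011 = 0x1033B (21 bits → U+1033B).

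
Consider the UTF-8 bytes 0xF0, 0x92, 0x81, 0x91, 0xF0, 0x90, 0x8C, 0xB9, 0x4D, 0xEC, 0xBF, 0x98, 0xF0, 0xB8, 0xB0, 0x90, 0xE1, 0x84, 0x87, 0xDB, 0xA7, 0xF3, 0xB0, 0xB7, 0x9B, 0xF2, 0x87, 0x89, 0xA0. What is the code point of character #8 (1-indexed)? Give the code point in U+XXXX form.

Offset 0: leading byte 0xF0 = 11110000 → 4-byte char #1 = F0 92 81 91.
Offset 4: leading byte 0xF0 = 11110000 → 4-byte char #2 = F0 90 8C B9.
Offset 8: leading byte 0x4D = 01001101 → 1-byte char #3 = 4D.
Offset 9: leading byte 0xEC = 11101100 → 3-byte char #4 = EC BF 98.
Offset 12: leading byte 0xF0 = 11110000 → 4-byte char #5 = F0 B8 B0 90.
Offset 16: leading byte 0xE1 = 11100001 → 3-byte char #6 = E1 84 87.
Offset 19: leading byte 0xDB = 11011011 → 2-byte char #7 = DB A7.
Offset 21: leading byte 0xF3 = 11110011 → 4-byte char #8 = F3 B0 B7 9B.
Leading byte 0xF3 = 11110011 matches 11110xxx → 4-byte sequence.
Byte 1: 0xF3 = 11110011, payload 011 (3 bits).
Byte 2: 0xB0 = 10110000 (10xxxxxx ✓), payload 110000.
Byte 3: 0xB7 = 10110111 (10xxxxxx ✓), payload 110111.
Byte 4: 0x9B = 10011011 (10xxxxxx ✓), payload 011011.
Concatenate: 011110000110111011011 = 0xF0DDB (21 bits → U+F0DDB).

U+F0DDB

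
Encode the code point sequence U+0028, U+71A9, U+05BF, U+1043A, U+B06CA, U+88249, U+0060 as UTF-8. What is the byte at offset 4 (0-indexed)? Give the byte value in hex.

0xD6

U+0028 → 1-byte form 28 at offsets 0–0.
U+71A9 → 3-byte form E7 86 A9 at offsets 1–3.
U+05BF → 2-byte form D6 BF at offsets 4–5.
Offset 4 falls in char 3's range; it's byte 1 of D6 BF = 0xD6.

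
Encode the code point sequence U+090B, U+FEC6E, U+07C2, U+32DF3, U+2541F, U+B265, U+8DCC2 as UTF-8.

U+090B: 3-byte form → E0 A4 8B.
U+FEC6E: 4-byte form → F3 BE B1 AE.
U+07C2: 2-byte form → DF 82.
U+32DF3: 4-byte form → F0 B2 B7 B3.
U+2541F: 4-byte form → F0 A5 90 9F.
U+B265: 3-byte form → EB 89 A5.
U+8DCC2: 4-byte form → F2 8D B3 82.
Concatenated (24 bytes): E0 A4 8B F3 BE B1 AE DF 82 F0 B2 B7 B3 F0 A5 90 9F EB 89 A5 F2 8D B3 82.

E0 A4 8B F3 BE B1 AE DF 82 F0 B2 B7 B3 F0 A5 90 9F EB 89 A5 F2 8D B3 82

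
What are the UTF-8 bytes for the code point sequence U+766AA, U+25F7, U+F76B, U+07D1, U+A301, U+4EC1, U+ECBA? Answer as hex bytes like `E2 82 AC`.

F1 B6 9A AA E2 97 B7 EF 9D AB DF 91 EA 8C 81 E4 BB 81 EE B2 BA

U+766AA: 4-byte form → F1 B6 9A AA.
U+25F7: 3-byte form → E2 97 B7.
U+F76B: 3-byte form → EF 9D AB.
U+07D1: 2-byte form → DF 91.
U+A301: 3-byte form → EA 8C 81.
U+4EC1: 3-byte form → E4 BB 81.
U+ECBA: 3-byte form → EE B2 BA.
Concatenated (21 bytes): F1 B6 9A AA E2 97 B7 EF 9D AB DF 91 EA 8C 81 E4 BB 81 EE B2 BA.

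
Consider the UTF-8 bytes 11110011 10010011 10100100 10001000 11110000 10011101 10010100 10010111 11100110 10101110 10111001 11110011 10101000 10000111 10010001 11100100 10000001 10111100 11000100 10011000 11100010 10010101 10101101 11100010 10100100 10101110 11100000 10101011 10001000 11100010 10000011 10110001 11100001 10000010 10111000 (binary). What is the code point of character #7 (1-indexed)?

Offset 0: leading byte 0xF3 = 11110011 → 4-byte char #1 = F3 93 A4 88.
Offset 4: leading byte 0xF0 = 11110000 → 4-byte char #2 = F0 9D 94 97.
Offset 8: leading byte 0xE6 = 11100110 → 3-byte char #3 = E6 AE B9.
Offset 11: leading byte 0xF3 = 11110011 → 4-byte char #4 = F3 A8 87 91.
Offset 15: leading byte 0xE4 = 11100100 → 3-byte char #5 = E4 81 BC.
Offset 18: leading byte 0xC4 = 11000100 → 2-byte char #6 = C4 98.
Offset 20: leading byte 0xE2 = 11100010 → 3-byte char #7 = E2 95 AD.
Leading byte 0xE2 = 11100010 matches 1110xxxx → 3-byte sequence.
Byte 1: 0xE2 = 11100010, payload 0010 (4 bits).
Byte 2: 0x95 = 10010101 (10xxxxxx ✓), payload 010101.
Byte 3: 0xAD = 10101101 (10xxxxxx ✓), payload 101101.
Concatenate: 0010010101101101 = 0x256D (16 bits → U+256D).

U+256D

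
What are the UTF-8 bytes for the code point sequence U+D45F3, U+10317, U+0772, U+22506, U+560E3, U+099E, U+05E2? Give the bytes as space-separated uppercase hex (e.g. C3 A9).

F3 94 97 B3 F0 90 8C 97 DD B2 F0 A2 94 86 F1 96 83 A3 E0 A6 9E D7 A2

U+D45F3: 4-byte form → F3 94 97 B3.
U+10317: 4-byte form → F0 90 8C 97.
U+0772: 2-byte form → DD B2.
U+22506: 4-byte form → F0 A2 94 86.
U+560E3: 4-byte form → F1 96 83 A3.
U+099E: 3-byte form → E0 A6 9E.
U+05E2: 2-byte form → D7 A2.
Concatenated (23 bytes): F3 94 97 B3 F0 90 8C 97 DD B2 F0 A2 94 86 F1 96 83 A3 E0 A6 9E D7 A2.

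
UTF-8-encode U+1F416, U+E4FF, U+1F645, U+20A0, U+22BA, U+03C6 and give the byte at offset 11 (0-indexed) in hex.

U+1F416 → 4-byte form F0 9F 90 96 at offsets 0–3.
U+E4FF → 3-byte form EE 93 BF at offsets 4–6.
U+1F645 → 4-byte form F0 9F 99 85 at offsets 7–10.
U+20A0 → 3-byte form E2 82 A0 at offsets 11–13.
Offset 11 falls in char 4's range; it's byte 1 of E2 82 A0 = 0xE2.

0xE2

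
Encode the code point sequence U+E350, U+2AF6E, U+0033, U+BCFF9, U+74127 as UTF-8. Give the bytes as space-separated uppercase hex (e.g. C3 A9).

EE 8D 90 F0 AA BD AE 33 F2 BC BF B9 F1 B4 84 A7

U+E350: 3-byte form → EE 8D 90.
U+2AF6E: 4-byte form → F0 AA BD AE.
U+0033: 1-byte form → 33.
U+BCFF9: 4-byte form → F2 BC BF B9.
U+74127: 4-byte form → F1 B4 84 A7.
Concatenated (16 bytes): EE 8D 90 F0 AA BD AE 33 F2 BC BF B9 F1 B4 84 A7.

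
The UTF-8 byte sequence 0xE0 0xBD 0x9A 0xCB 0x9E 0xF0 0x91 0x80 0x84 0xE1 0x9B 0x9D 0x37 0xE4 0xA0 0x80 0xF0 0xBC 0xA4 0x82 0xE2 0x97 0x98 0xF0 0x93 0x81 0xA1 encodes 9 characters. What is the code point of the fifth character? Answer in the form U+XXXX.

U+0037

Offset 0: leading byte 0xE0 = 11100000 → 3-byte char #1 = E0 BD 9A.
Offset 3: leading byte 0xCB = 11001011 → 2-byte char #2 = CB 9E.
Offset 5: leading byte 0xF0 = 11110000 → 4-byte char #3 = F0 91 80 84.
Offset 9: leading byte 0xE1 = 11100001 → 3-byte char #4 = E1 9B 9D.
Offset 12: leading byte 0x37 = 00110111 → 1-byte char #5 = 37.
Leading byte 0x37 = 00110111 matches 0xxxxxxx → 1-byte sequence.
Byte 1: 0x37 = 00110111, payload 0110111 (7 bits).
Concatenate: 0110111 = 0x37 (7 bits → U+0037).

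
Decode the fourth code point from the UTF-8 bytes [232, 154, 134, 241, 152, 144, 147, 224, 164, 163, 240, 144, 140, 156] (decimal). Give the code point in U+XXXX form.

U+1031C

Offset 0: leading byte 0xE8 = 11101000 → 3-byte char #1 = E8 9A 86.
Offset 3: leading byte 0xF1 = 11110001 → 4-byte char #2 = F1 98 90 93.
Offset 7: leading byte 0xE0 = 11100000 → 3-byte char #3 = E0 A4 A3.
Offset 10: leading byte 0xF0 = 11110000 → 4-byte char #4 = F0 90 8C 9C.
Leading byte 0xF0 = 11110000 matches 11110xxx → 4-byte sequence.
Byte 1: 0xF0 = 11110000, payload 000 (3 bits).
Byte 2: 0x90 = 10010000 (10xxxxxx ✓), payload 010000.
Byte 3: 0x8C = 10001100 (10xxxxxx ✓), payload 001100.
Byte 4: 0x9C = 10011100 (10xxxxxx ✓), payload 011100.
Concatenate: 000010000001100011100 = 0x1031C (21 bits → U+1031C).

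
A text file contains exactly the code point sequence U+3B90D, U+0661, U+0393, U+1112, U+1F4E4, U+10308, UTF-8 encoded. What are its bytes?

F0 BB A4 8D D9 A1 CE 93 E1 84 92 F0 9F 93 A4 F0 90 8C 88

U+3B90D: 4-byte form → F0 BB A4 8D.
U+0661: 2-byte form → D9 A1.
U+0393: 2-byte form → CE 93.
U+1112: 3-byte form → E1 84 92.
U+1F4E4: 4-byte form → F0 9F 93 A4.
U+10308: 4-byte form → F0 90 8C 88.
Concatenated (19 bytes): F0 BB A4 8D D9 A1 CE 93 E1 84 92 F0 9F 93 A4 F0 90 8C 88.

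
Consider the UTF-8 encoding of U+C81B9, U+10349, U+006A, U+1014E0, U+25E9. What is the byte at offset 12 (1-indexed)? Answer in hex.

0x93

1-indexed offset 12 is 0-indexed offset 11.
U+C81B9 → 4-byte form F3 88 86 B9 at offsets 0–3.
U+10349 → 4-byte form F0 90 8D 89 at offsets 4–7.
U+006A → 1-byte form 6A at offsets 8–8.
U+1014E0 → 4-byte form F4 81 93 A0 at offsets 9–12.
Offset 11 falls in char 4's range; it's byte 3 of F4 81 93 A0 = 0x93.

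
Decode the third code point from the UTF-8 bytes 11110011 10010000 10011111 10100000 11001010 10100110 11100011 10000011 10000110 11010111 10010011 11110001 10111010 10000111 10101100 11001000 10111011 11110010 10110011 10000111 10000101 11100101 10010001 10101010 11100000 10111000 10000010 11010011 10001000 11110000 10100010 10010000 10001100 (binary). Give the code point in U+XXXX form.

U+30C6

Offset 0: leading byte 0xF3 = 11110011 → 4-byte char #1 = F3 90 9F A0.
Offset 4: leading byte 0xCA = 11001010 → 2-byte char #2 = CA A6.
Offset 6: leading byte 0xE3 = 11100011 → 3-byte char #3 = E3 83 86.
Leading byte 0xE3 = 11100011 matches 1110xxxx → 3-byte sequence.
Byte 1: 0xE3 = 11100011, payload 0011 (4 bits).
Byte 2: 0x83 = 10000011 (10xxxxxx ✓), payload 000011.
Byte 3: 0x86 = 10000110 (10xxxxxx ✓), payload 000110.
Concatenate: 0011000011000110 = 0x30C6 (16 bits → U+30C6).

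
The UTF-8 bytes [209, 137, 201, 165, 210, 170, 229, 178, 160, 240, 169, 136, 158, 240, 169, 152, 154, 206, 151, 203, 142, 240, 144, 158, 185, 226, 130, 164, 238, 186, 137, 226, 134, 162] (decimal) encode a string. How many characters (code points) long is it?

12

Byte at offset 0: 0xD1 = 11010001 → 2-byte char (#1). Advance 2.
Byte at offset 2: 0xC9 = 11001001 → 2-byte char (#2). Advance 2.
Byte at offset 4: 0xD2 = 11010010 → 2-byte char (#3). Advance 2.
Byte at offset 6: 0xE5 = 11100101 → 3-byte char (#4). Advance 3.
Byte at offset 9: 0xF0 = 11110000 → 4-byte char (#5). Advance 4.
Byte at offset 13: 0xF0 = 11110000 → 4-byte char (#6). Advance 4.
Byte at offset 17: 0xCE = 11001110 → 2-byte char (#7). Advance 2.
Byte at offset 19: 0xCB = 11001011 → 2-byte char (#8). Advance 2.
Byte at offset 21: 0xF0 = 11110000 → 4-byte char (#9). Advance 4.
Byte at offset 25: 0xE2 = 11100010 → 3-byte char (#10). Advance 3.
Byte at offset 28: 0xEE = 11101110 → 3-byte char (#11). Advance 3.
Byte at offset 31: 0xE2 = 11100010 → 3-byte char (#12). Advance 3.
Reached end at offset 34 after 12 code points.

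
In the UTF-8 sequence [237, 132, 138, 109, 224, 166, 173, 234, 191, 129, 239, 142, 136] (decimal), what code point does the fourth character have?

U+AFC1

Offset 0: leading byte 0xED = 11101101 → 3-byte char #1 = ED 84 8A.
Offset 3: leading byte 0x6D = 01101101 → 1-byte char #2 = 6D.
Offset 4: leading byte 0xE0 = 11100000 → 3-byte char #3 = E0 A6 AD.
Offset 7: leading byte 0xEA = 11101010 → 3-byte char #4 = EA BF 81.
Leading byte 0xEA = 11101010 matches 1110xxxx → 3-byte sequence.
Byte 1: 0xEA = 11101010, payload 1010 (4 bits).
Byte 2: 0xBF = 10111111 (10xxxxxx ✓), payload 111111.
Byte 3: 0x81 = 10000001 (10xxxxxx ✓), payload 000001.
Concatenate: 1010111111000001 = 0xAFC1 (16 bits → U+AFC1).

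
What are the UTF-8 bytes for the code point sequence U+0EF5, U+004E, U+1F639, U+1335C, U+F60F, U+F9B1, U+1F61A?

E0 BB B5 4E F0 9F 98 B9 F0 93 8D 9C EF 98 8F EF A6 B1 F0 9F 98 9A

U+0EF5: 3-byte form → E0 BB B5.
U+004E: 1-byte form → 4E.
U+1F639: 4-byte form → F0 9F 98 B9.
U+1335C: 4-byte form → F0 93 8D 9C.
U+F60F: 3-byte form → EF 98 8F.
U+F9B1: 3-byte form → EF A6 B1.
U+1F61A: 4-byte form → F0 9F 98 9A.
Concatenated (22 bytes): E0 BB B5 4E F0 9F 98 B9 F0 93 8D 9C EF 98 8F EF A6 B1 F0 9F 98 9A.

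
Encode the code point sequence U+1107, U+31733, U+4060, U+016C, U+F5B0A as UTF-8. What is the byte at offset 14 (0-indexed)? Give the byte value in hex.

U+1107 → 3-byte form E1 84 87 at offsets 0–2.
U+31733 → 4-byte form F0 B1 9C B3 at offsets 3–6.
U+4060 → 3-byte form E4 81 A0 at offsets 7–9.
U+016C → 2-byte form C5 AC at offsets 10–11.
U+F5B0A → 4-byte form F3 B5 AC 8A at offsets 12–15.
Offset 14 falls in char 5's range; it's byte 3 of F3 B5 AC 8A = 0xAC.

0xAC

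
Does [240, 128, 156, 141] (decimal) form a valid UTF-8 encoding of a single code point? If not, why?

Leading byte 0xF0 = 11110000 → 4-byte form.
Continuation bytes all match 10xxxxxx. Payload decodes to 0x70D.
But 0x70D < 0x10000, the minimum for a 4-byte sequence — this is an overlong encoding.

invalid (overlong encoding)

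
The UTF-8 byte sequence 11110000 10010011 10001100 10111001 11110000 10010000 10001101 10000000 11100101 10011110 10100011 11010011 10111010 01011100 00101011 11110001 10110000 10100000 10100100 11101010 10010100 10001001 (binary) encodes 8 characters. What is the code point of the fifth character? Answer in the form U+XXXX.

U+005C

Offset 0: leading byte 0xF0 = 11110000 → 4-byte char #1 = F0 93 8C B9.
Offset 4: leading byte 0xF0 = 11110000 → 4-byte char #2 = F0 90 8D 80.
Offset 8: leading byte 0xE5 = 11100101 → 3-byte char #3 = E5 9E A3.
Offset 11: leading byte 0xD3 = 11010011 → 2-byte char #4 = D3 BA.
Offset 13: leading byte 0x5C = 01011100 → 1-byte char #5 = 5C.
Leading byte 0x5C = 01011100 matches 0xxxxxxx → 1-byte sequence.
Byte 1: 0x5C = 01011100, payload 1011100 (7 bits).
Concatenate: 1011100 = 0x5C (7 bits → U+005C).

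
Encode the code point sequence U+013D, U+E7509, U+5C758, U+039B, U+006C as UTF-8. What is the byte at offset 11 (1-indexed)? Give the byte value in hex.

0xCE

1-indexed offset 11 is 0-indexed offset 10.
U+013D → 2-byte form C4 BD at offsets 0–1.
U+E7509 → 4-byte form F3 A7 94 89 at offsets 2–5.
U+5C758 → 4-byte form F1 9C 9D 98 at offsets 6–9.
U+039B → 2-byte form CE 9B at offsets 10–11.
Offset 10 falls in char 4's range; it's byte 1 of CE 9B = 0xCE.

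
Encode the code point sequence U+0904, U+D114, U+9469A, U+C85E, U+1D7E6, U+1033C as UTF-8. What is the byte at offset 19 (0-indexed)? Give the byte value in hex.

U+0904 → 3-byte form E0 A4 84 at offsets 0–2.
U+D114 → 3-byte form ED 84 94 at offsets 3–5.
U+9469A → 4-byte form F2 94 9A 9A at offsets 6–9.
U+C85E → 3-byte form EC A1 9E at offsets 10–12.
U+1D7E6 → 4-byte form F0 9D 9F A6 at offsets 13–16.
U+1033C → 4-byte form F0 90 8C BC at offsets 17–20.
Offset 19 falls in char 6's range; it's byte 3 of F0 90 8C BC = 0x8C.

0x8C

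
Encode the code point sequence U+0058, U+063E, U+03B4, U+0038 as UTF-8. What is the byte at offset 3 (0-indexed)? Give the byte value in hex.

0xCE

U+0058 → 1-byte form 58 at offsets 0–0.
U+063E → 2-byte form D8 BE at offsets 1–2.
U+03B4 → 2-byte form CE B4 at offsets 3–4.
Offset 3 falls in char 3's range; it's byte 1 of CE B4 = 0xCE.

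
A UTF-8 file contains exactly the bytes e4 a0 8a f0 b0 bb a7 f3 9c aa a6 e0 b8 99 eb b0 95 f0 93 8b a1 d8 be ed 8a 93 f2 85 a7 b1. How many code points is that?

Byte at offset 0: 0xE4 = 11100100 → 3-byte char (#1). Advance 3.
Byte at offset 3: 0xF0 = 11110000 → 4-byte char (#2). Advance 4.
Byte at offset 7: 0xF3 = 11110011 → 4-byte char (#3). Advance 4.
Byte at offset 11: 0xE0 = 11100000 → 3-byte char (#4). Advance 3.
Byte at offset 14: 0xEB = 11101011 → 3-byte char (#5). Advance 3.
Byte at offset 17: 0xF0 = 11110000 → 4-byte char (#6). Advance 4.
Byte at offset 21: 0xD8 = 11011000 → 2-byte char (#7). Advance 2.
Byte at offset 23: 0xED = 11101101 → 3-byte char (#8). Advance 3.
Byte at offset 26: 0xF2 = 11110010 → 4-byte char (#9). Advance 4.
Reached end at offset 30 after 9 code points.

9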